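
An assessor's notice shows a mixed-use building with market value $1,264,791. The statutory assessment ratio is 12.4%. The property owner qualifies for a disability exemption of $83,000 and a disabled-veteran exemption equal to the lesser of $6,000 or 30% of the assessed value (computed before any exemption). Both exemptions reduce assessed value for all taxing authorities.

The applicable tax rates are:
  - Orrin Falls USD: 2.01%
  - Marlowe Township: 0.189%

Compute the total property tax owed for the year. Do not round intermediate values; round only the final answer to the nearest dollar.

$1,492

Assessed value = $1,264,791 × 0.124 = $156,834.084
Disabled-veteran exemption = min($6,000, 30% × $156,834.084) = min($6,000, $47,050.2252) = $6,000 (dollar cap binds)
Taxable value = $156,834.084 − $83,000 − $6,000 = $67,834.084
Orrin Falls USD: $67,834.084 × 0.0201 = $1,363.4650884
Marlowe Township: $67,834.084 × 0.00189 = $128.20641876
Total = $1,491.67150716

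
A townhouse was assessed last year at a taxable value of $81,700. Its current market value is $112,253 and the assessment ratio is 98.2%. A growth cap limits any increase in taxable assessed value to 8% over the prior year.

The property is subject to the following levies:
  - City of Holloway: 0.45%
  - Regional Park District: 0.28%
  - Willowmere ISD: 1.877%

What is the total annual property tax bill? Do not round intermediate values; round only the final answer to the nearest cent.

$2,300.31

Uncapped assessed value = $112,253 × 0.982 = $110,232.446
Cap limit = $81,700 × 1.08 = $88,236
Taxable assessed value = min($110,232.446, $88,236) = $88,236 (cap binds)
City of Holloway: $88,236 × 0.0045 = $397.062
Regional Park District: $88,236 × 0.0028 = $247.0608
Willowmere ISD: $88,236 × 0.01877 = $1,656.18972
Total = $2,300.31252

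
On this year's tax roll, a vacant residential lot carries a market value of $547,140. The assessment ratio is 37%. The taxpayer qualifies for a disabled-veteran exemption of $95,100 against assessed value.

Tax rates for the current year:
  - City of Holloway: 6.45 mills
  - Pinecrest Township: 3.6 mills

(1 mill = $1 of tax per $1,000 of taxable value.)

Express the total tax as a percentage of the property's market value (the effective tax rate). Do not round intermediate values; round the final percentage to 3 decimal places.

Assessed value = $547,140 × 0.37 = $202,441.8
Taxable value = $202,441.8 − $95,100 = $107,341.8
City of Holloway: $107,341.8 × 0.00645 = $692.35461
Pinecrest Township: $107,341.8 × 0.0036 = $386.43048
Total tax = $1,078.78509
Effective rate = $1,078.78509 ÷ $547,140 = 0.197% of market value

0.197%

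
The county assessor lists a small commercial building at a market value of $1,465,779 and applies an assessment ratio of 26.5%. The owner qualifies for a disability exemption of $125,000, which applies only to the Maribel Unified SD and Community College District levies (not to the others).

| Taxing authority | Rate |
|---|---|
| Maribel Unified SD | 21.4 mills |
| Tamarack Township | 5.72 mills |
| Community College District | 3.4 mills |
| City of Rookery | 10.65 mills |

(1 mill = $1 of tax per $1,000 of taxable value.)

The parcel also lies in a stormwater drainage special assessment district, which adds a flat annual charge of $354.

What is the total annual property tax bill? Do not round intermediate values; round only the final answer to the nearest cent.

Assessed value = $1,465,779 × 0.265 = $388,431.435
Maribel Unified SD: ($388,431.435 − $125,000) × 0.0214 = $263,431.435 × 0.0214 = $5,637.432709
Tamarack Township: $388,431.435 × 0.00572 = $2,221.8278082
Community College District: ($388,431.435 − $125,000) × 0.0034 = $263,431.435 × 0.0034 = $895.666879
City of Rookery: $388,431.435 × 0.01065 = $4,136.79478275
Levies subtotal = $12,891.72217895
Total = $12,891.72217895 + $354 = $13,245.72217895

$13,245.72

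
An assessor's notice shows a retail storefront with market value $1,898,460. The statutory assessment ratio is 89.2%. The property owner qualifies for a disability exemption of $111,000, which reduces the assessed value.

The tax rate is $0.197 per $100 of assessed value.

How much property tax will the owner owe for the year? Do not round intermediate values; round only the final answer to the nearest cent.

Assessed value = $1,898,460 × 0.892 = $1,693,426.32
Taxable value = $1,693,426.32 − $111,000 = $1,582,426.32
Tax = $1,582,426.32 × 0.00197 = $3,117.3798504

$3,117.38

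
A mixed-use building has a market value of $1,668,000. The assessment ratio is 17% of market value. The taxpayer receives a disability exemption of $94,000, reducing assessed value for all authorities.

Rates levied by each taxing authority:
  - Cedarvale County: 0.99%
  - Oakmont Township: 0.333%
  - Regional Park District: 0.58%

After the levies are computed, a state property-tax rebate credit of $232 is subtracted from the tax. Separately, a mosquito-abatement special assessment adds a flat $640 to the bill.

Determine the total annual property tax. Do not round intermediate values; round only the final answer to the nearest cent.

$4,015.33

Assessed value = $1,668,000 × 0.17 = $283,560
Taxable value = $283,560 − $94,000 = $189,560
Cedarvale County: $189,560 × 0.0099 = $1,876.644
Oakmont Township: $189,560 × 0.00333 = $631.2348
Regional Park District: $189,560 × 0.0058 = $1,099.448
Levies subtotal = $3,607.3268
After credit = $3,607.3268 − $232 = $3,375.3268
Total = $3,375.3268 + $640 = $4,015.3268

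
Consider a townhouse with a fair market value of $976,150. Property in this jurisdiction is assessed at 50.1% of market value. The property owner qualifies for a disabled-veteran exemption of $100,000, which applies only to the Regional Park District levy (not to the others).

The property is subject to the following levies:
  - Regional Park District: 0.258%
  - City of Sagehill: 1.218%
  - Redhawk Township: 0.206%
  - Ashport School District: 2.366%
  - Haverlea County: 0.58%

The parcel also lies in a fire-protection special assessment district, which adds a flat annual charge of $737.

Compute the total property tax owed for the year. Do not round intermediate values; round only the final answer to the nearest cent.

Assessed value = $976,150 × 0.501 = $489,051.15
Regional Park District: ($489,051.15 − $100,000) × 0.00258 = $389,051.15 × 0.00258 = $1,003.751967
City of Sagehill: $489,051.15 × 0.01218 = $5,956.643007
Redhawk Township: $489,051.15 × 0.00206 = $1,007.445369
Ashport School District: $489,051.15 × 0.02366 = $11,570.950209
Haverlea County: $489,051.15 × 0.0058 = $2,836.49667
Levies subtotal = $22,375.287222
Total = $22,375.287222 + $737 = $23,112.287222

$23,112.29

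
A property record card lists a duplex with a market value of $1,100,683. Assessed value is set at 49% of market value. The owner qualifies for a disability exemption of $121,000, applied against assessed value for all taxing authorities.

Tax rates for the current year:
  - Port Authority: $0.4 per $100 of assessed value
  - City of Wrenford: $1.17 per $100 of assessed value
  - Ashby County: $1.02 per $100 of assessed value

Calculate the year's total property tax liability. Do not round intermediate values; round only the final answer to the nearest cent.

$10,834.87

Assessed value = $1,100,683 × 0.49 = $539,334.67
Taxable value = $539,334.67 − $121,000 = $418,334.67
Port Authority: $418,334.67 × 0.004 = $1,673.33868
City of Wrenford: $418,334.67 × 0.0117 = $4,894.515639
Ashby County: $418,334.67 × 0.0102 = $4,267.013634
Total = $1,673.33868 + $4,894.515639 + $4,267.013634 = $10,834.867953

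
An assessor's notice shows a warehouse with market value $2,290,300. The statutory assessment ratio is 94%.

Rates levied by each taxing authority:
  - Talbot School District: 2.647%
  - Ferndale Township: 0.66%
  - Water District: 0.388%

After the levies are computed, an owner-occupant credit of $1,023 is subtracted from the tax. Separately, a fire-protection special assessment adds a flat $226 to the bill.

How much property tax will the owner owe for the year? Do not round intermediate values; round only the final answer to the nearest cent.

Assessed value = $2,290,300 × 0.94 = $2,152,882
Talbot School District: $2,152,882 × 0.02647 = $56,986.78654
Ferndale Township: $2,152,882 × 0.0066 = $14,209.0212
Water District: $2,152,882 × 0.00388 = $8,353.18216
Levies subtotal = $79,548.9899
After credit = $79,548.9899 − $1,023 = $78,525.9899
Total = $78,525.9899 + $226 = $78,751.9899

$78,751.99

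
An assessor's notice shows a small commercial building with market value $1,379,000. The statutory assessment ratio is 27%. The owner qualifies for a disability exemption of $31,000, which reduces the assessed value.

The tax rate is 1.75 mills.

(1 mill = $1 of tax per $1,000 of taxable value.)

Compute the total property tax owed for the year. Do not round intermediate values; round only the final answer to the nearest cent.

Assessed value = $1,379,000 × 0.27 = $372,330
Taxable value = $372,330 − $31,000 = $341,330
Tax = $341,330 × 0.00175 = $597.3275

$597.33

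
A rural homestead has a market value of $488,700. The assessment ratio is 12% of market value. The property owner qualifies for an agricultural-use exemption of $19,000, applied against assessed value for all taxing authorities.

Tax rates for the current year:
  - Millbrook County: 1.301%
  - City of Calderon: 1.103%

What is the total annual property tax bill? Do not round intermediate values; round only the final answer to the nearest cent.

Assessed value = $488,700 × 0.12 = $58,644
Taxable value = $58,644 − $19,000 = $39,644
Millbrook County: $39,644 × 0.01301 = $515.76844
City of Calderon: $39,644 × 0.01103 = $437.27332
Total = $515.76844 + $437.27332 = $953.04176

$953.04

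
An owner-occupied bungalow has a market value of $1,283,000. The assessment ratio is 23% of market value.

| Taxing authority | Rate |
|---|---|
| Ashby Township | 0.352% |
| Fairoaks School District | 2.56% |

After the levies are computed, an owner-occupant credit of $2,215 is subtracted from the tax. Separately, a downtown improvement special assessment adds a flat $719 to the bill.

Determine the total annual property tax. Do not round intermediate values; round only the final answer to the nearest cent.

Assessed value = $1,283,000 × 0.23 = $295,090
Ashby Township: $295,090 × 0.00352 = $1,038.7168
Fairoaks School District: $295,090 × 0.0256 = $7,554.304
Levies subtotal = $8,593.0208
After credit = $8,593.0208 − $2,215 = $6,378.0208
Total = $6,378.0208 + $719 = $7,097.0208

$7,097.02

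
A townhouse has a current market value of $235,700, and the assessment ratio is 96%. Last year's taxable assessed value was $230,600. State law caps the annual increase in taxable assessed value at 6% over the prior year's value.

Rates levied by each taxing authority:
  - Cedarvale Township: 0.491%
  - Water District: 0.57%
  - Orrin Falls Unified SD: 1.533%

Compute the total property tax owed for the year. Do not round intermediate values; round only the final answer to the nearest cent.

$5,869.50

Uncapped assessed value = $235,700 × 0.96 = $226,272
Cap limit = $230,600 × 1.06 = $244,436
Taxable assessed value = min($226,272, $244,436) = $226,272 (cap does not bind)
Cedarvale Township: $226,272 × 0.00491 = $1,110.99552
Water District: $226,272 × 0.0057 = $1,289.7504
Orrin Falls Unified SD: $226,272 × 0.01533 = $3,468.74976
Total = $5,869.49568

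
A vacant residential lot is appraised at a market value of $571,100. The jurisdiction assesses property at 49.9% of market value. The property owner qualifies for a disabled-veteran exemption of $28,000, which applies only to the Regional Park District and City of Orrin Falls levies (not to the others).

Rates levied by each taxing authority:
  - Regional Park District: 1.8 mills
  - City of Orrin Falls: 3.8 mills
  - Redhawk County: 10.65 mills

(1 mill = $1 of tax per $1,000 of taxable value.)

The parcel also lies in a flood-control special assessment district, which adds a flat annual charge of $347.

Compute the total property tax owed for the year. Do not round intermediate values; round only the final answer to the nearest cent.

Assessed value = $571,100 × 0.499 = $284,978.9
Regional Park District: ($284,978.9 − $28,000) × 0.0018 = $256,978.9 × 0.0018 = $462.56202
City of Orrin Falls: ($284,978.9 − $28,000) × 0.0038 = $256,978.9 × 0.0038 = $976.51982
Redhawk County: $284,978.9 × 0.01065 = $3,035.025285
Levies subtotal = $4,474.107125
Total = $4,474.107125 + $347 = $4,821.107125

$4,821.11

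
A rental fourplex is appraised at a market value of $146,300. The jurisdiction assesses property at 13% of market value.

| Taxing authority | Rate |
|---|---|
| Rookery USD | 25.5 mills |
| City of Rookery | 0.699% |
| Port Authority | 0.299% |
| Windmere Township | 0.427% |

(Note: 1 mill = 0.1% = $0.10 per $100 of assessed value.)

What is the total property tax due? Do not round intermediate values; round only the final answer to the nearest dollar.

$756

Assessed value = $146,300 × 0.13 = $19,019
Rookery USD: $19,019 × 0.0255 = $484.9845
City of Rookery: $19,019 × 0.00699 = $132.94281
Port Authority: $19,019 × 0.00299 = $56.86681
Windmere Township: $19,019 × 0.00427 = $81.21113
Total = $756.00525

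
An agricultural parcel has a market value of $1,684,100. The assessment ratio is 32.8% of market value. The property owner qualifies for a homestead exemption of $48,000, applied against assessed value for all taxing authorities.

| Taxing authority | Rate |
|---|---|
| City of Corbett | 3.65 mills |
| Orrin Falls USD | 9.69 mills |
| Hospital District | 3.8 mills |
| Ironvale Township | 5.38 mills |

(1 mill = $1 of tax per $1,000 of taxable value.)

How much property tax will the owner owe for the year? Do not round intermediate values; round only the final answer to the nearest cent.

Assessed value = $1,684,100 × 0.328 = $552,384.8
Taxable value = $552,384.8 − $48,000 = $504,384.8
City of Corbett: $504,384.8 × 0.00365 = $1,841.00452
Orrin Falls USD: $504,384.8 × 0.00969 = $4,887.488712
Hospital District: $504,384.8 × 0.0038 = $1,916.66224
Ironvale Township: $504,384.8 × 0.00538 = $2,713.590224
Total = $1,841.00452 + $4,887.488712 + $1,916.66224 + $2,713.590224 = $11,358.745696

$11,358.75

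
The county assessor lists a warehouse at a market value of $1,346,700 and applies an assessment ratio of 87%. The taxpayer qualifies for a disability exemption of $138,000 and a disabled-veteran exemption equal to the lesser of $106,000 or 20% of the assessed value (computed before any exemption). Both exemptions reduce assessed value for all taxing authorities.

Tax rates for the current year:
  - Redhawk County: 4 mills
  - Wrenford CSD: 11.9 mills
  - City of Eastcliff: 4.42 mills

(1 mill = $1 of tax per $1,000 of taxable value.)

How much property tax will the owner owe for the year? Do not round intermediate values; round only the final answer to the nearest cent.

Assessed value = $1,346,700 × 0.87 = $1,171,629
Disabled-veteran exemption = min($106,000, 20% × $1,171,629) = min($106,000, $234,325.8) = $106,000 (dollar cap binds)
Taxable value = $1,171,629 − $138,000 − $106,000 = $927,629
Redhawk County: $927,629 × 0.004 = $3,710.516
Wrenford CSD: $927,629 × 0.0119 = $11,038.7851
City of Eastcliff: $927,629 × 0.00442 = $4,100.12018
Total = $18,849.42128

$18,849.42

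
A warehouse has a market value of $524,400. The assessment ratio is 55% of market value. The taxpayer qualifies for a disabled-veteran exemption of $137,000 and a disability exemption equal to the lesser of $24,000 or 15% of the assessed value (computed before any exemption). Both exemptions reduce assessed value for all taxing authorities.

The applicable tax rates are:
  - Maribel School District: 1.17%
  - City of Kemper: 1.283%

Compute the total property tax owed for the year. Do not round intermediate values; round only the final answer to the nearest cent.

$3,125.61

Assessed value = $524,400 × 0.55 = $288,420
Disability exemption = min($24,000, 15% × $288,420) = min($24,000, $43,263) = $24,000 (dollar cap binds)
Taxable value = $288,420 − $137,000 − $24,000 = $127,420
Maribel School District: $127,420 × 0.0117 = $1,490.814
City of Kemper: $127,420 × 0.01283 = $1,634.7986
Total = $3,125.6126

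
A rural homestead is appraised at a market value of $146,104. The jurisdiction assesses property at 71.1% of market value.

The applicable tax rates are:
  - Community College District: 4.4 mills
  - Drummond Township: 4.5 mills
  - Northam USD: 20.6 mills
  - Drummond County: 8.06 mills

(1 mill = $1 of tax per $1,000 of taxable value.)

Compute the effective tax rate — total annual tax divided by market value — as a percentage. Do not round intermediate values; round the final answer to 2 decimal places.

Assessed value = $146,104 × 0.711 = $103,879.944
Community College District: $103,879.944 × 0.0044 = $457.0717536
Drummond Township: $103,879.944 × 0.0045 = $467.459748
Northam USD: $103,879.944 × 0.0206 = $2,139.9268464
Drummond County: $103,879.944 × 0.00806 = $837.27234864
Total tax = $3,901.73069664
Effective rate = $3,901.73069664 ÷ $146,104 = 2.67% of market value

2.67%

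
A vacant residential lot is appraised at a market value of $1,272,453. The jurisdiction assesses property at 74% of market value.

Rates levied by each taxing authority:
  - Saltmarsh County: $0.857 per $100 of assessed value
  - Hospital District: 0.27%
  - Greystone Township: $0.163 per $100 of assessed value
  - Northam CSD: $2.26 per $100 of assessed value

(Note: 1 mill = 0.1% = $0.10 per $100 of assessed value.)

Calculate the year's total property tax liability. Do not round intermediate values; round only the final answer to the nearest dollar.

$33,427

Assessed value = $1,272,453 × 0.74 = $941,615.22
Saltmarsh County: $941,615.22 × 0.00857 = $8,069.6424354
Hospital District: $941,615.22 × 0.0027 = $2,542.361094
Greystone Township: $941,615.22 × 0.00163 = $1,534.8328086
Northam CSD: $941,615.22 × 0.0226 = $21,280.503972
Total = $33,427.34031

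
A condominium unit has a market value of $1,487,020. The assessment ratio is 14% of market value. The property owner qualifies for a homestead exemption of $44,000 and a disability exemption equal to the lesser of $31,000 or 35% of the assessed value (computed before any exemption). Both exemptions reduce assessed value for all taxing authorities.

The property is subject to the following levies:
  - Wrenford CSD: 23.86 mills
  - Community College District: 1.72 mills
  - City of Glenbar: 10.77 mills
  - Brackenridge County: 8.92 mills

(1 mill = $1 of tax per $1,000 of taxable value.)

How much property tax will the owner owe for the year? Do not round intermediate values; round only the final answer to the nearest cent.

$6,029.19

Assessed value = $1,487,020 × 0.14 = $208,182.8
Disability exemption = min($31,000, 35% × $208,182.8) = min($31,000, $72,863.98) = $31,000 (dollar cap binds)
Taxable value = $208,182.8 − $44,000 − $31,000 = $133,182.8
Wrenford CSD: $133,182.8 × 0.02386 = $3,177.741608
Community College District: $133,182.8 × 0.00172 = $229.074416
City of Glenbar: $133,182.8 × 0.01077 = $1,434.378756
Brackenridge County: $133,182.8 × 0.00892 = $1,187.990576
Total = $6,029.185356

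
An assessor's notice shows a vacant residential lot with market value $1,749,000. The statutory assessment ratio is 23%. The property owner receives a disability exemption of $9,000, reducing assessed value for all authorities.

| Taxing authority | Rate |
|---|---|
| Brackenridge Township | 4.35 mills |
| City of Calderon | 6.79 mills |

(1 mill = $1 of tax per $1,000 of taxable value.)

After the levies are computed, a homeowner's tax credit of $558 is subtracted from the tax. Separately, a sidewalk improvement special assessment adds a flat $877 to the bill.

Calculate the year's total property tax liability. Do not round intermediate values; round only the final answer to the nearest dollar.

$4,700

Assessed value = $1,749,000 × 0.23 = $402,270
Taxable value = $402,270 − $9,000 = $393,270
Brackenridge Township: $393,270 × 0.00435 = $1,710.7245
City of Calderon: $393,270 × 0.00679 = $2,670.3033
Levies subtotal = $4,381.0278
After credit = $4,381.0278 − $558 = $3,823.0278
Total = $3,823.0278 + $877 = $4,700.0278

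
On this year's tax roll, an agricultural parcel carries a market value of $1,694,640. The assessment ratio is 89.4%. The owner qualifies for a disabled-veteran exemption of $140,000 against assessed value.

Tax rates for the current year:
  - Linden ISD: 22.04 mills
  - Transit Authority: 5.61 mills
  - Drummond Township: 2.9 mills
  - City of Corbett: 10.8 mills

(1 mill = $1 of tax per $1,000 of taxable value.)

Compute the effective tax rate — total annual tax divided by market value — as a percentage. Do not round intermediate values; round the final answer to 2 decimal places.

Assessed value = $1,694,640 × 0.894 = $1,515,008.16
Taxable value = $1,515,008.16 − $140,000 = $1,375,008.16
Linden ISD: $1,375,008.16 × 0.02204 = $30,305.1798464
Transit Authority: $1,375,008.16 × 0.00561 = $7,713.7957776
Drummond Township: $1,375,008.16 × 0.0029 = $3,987.523664
City of Corbett: $1,375,008.16 × 0.0108 = $14,850.088128
Total tax = $56,856.587416
Effective rate = $56,856.587416 ÷ $1,694,640 = 3.36% of market value

3.36%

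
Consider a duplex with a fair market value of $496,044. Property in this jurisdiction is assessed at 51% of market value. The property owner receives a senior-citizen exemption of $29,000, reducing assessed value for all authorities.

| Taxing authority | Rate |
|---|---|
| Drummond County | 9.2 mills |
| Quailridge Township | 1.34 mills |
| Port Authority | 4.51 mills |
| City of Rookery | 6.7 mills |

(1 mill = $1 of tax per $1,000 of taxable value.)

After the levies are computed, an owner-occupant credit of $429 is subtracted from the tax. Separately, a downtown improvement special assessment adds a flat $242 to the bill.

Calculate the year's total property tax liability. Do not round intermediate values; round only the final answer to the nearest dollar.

Assessed value = $496,044 × 0.51 = $252,982.44
Taxable value = $252,982.44 − $29,000 = $223,982.44
Drummond County: $223,982.44 × 0.0092 = $2,060.638448
Quailridge Township: $223,982.44 × 0.00134 = $300.1364696
Port Authority: $223,982.44 × 0.00451 = $1,010.1608044
City of Rookery: $223,982.44 × 0.0067 = $1,500.682348
Levies subtotal = $4,871.61807
After credit = $4,871.61807 − $429 = $4,442.61807
Total = $4,442.61807 + $242 = $4,684.61807

$4,685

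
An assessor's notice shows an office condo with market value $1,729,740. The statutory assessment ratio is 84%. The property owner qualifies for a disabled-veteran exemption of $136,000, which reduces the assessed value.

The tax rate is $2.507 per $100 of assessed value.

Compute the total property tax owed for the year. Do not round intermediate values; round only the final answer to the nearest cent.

Assessed value = $1,729,740 × 0.84 = $1,452,981.6
Taxable value = $1,452,981.6 − $136,000 = $1,316,981.6
Tax = $1,316,981.6 × 0.02507 = $33,016.728712

$33,016.73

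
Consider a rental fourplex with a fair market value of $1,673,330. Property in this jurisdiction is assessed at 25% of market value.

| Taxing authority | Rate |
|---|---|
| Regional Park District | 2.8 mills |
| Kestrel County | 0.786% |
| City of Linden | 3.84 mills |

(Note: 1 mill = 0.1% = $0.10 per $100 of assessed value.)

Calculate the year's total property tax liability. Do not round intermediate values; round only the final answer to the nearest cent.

Assessed value = $1,673,330 × 0.25 = $418,332.5
Regional Park District: $418,332.5 × 0.0028 = $1,171.331
Kestrel County: $418,332.5 × 0.00786 = $3,288.09345
City of Linden: $418,332.5 × 0.00384 = $1,606.3968
Total = $6,065.82125

$6,065.82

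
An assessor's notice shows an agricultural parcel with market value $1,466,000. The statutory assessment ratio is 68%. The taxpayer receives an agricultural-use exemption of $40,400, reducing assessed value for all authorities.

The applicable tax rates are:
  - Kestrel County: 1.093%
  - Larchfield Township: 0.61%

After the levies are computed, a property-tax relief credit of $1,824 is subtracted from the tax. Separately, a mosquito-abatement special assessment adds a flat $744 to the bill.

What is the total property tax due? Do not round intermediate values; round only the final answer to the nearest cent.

$15,208.85

Assessed value = $1,466,000 × 0.68 = $996,880
Taxable value = $996,880 − $40,400 = $956,480
Kestrel County: $956,480 × 0.01093 = $10,454.3264
Larchfield Township: $956,480 × 0.0061 = $5,834.528
Levies subtotal = $16,288.8544
After credit = $16,288.8544 − $1,824 = $14,464.8544
Total = $14,464.8544 + $744 = $15,208.8544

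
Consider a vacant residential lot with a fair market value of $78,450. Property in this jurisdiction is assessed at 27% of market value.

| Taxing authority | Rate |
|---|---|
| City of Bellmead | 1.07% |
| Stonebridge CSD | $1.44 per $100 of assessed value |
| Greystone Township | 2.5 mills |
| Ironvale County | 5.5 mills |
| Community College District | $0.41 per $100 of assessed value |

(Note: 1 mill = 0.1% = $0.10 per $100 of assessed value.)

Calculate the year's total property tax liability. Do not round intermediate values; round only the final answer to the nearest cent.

$787.95

Assessed value = $78,450 × 0.27 = $21,181.5
City of Bellmead: $21,181.5 × 0.0107 = $226.64205
Stonebridge CSD: $21,181.5 × 0.0144 = $305.0136
Greystone Township: $21,181.5 × 0.0025 = $52.95375
Ironvale County: $21,181.5 × 0.0055 = $116.49825
Community College District: $21,181.5 × 0.0041 = $86.84415
Total = $787.9518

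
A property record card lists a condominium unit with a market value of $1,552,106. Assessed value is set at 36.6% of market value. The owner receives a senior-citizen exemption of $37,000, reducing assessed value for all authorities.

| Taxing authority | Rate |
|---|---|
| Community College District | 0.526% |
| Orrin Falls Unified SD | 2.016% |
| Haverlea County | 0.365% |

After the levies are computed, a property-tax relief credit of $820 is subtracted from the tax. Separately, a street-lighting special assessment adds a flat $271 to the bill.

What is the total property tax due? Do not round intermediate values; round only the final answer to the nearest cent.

$14,889.23

Assessed value = $1,552,106 × 0.366 = $568,070.796
Taxable value = $568,070.796 − $37,000 = $531,070.796
Community College District: $531,070.796 × 0.00526 = $2,793.43238696
Orrin Falls Unified SD: $531,070.796 × 0.02016 = $10,706.38724736
Haverlea County: $531,070.796 × 0.00365 = $1,938.4084054
Levies subtotal = $15,438.22803972
After credit = $15,438.22803972 − $820 = $14,618.22803972
Total = $14,618.22803972 + $271 = $14,889.22803972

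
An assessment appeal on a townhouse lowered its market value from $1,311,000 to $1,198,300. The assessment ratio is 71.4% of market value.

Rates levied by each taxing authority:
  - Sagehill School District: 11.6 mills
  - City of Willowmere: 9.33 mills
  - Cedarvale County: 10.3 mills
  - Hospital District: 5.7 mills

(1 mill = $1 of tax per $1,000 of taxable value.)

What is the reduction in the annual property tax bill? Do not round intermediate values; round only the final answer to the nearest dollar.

Old assessed value = $1,311,000 × 0.714 = $936,054
New assessed value = $1,198,300 × 0.714 = $855,586.2
Combined rate = 0.0116 + 0.00933 + 0.0103 + 0.0057 = 0.03693
Old tax = $936,054 × 0.03693 = $34,568.47422
New tax = $855,586.2 × 0.03693 = $31,596.798366
Reduction = $34,568.47422 − $31,596.798366 = $2,971.675854

$2,972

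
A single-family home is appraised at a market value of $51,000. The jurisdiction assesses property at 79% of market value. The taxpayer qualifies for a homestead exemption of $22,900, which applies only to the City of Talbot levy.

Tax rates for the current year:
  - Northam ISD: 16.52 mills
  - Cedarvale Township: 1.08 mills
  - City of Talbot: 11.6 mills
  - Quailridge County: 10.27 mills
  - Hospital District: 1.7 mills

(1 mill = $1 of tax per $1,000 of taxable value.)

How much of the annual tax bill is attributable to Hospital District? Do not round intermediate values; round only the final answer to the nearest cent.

Assessed value = $51,000 × 0.79 = $40,290
Hospital District taxable value = $40,290 (exemption does not apply)
Hospital District levy = $40,290 × 0.0017 = $68.493

$68.49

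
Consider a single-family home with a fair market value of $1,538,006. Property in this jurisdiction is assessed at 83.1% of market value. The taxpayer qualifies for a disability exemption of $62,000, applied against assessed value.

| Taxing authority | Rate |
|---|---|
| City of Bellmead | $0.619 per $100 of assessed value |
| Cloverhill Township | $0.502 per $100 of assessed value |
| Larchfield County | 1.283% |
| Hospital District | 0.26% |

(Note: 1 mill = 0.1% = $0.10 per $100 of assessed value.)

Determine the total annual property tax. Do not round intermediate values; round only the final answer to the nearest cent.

$32,396.45

Assessed value = $1,538,006 × 0.831 = $1,278,082.986
Taxable value = $1,278,082.986 − $62,000 = $1,216,082.986
City of Bellmead: $1,216,082.986 × 0.00619 = $7,527.55368334
Cloverhill Township: $1,216,082.986 × 0.00502 = $6,104.73658972
Larchfield County: $1,216,082.986 × 0.01283 = $15,602.34471038
Hospital District: $1,216,082.986 × 0.0026 = $3,161.8157636
Total = $32,396.45074704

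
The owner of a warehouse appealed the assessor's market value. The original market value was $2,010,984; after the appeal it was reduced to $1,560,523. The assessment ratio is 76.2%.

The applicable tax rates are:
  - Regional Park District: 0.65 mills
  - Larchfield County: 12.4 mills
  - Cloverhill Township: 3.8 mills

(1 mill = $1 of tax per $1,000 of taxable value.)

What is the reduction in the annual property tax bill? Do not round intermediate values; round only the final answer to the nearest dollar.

Old assessed value = $2,010,984 × 0.762 = $1,532,369.808
New assessed value = $1,560,523 × 0.762 = $1,189,118.526
Combined rate = 0.00065 + 0.0124 + 0.0038 = 0.01685
Old tax = $1,532,369.808 × 0.01685 = $25,820.4312648
New tax = $1,189,118.526 × 0.01685 = $20,036.6471631
Reduction = $25,820.4312648 − $20,036.6471631 = $5,783.7841017

$5,784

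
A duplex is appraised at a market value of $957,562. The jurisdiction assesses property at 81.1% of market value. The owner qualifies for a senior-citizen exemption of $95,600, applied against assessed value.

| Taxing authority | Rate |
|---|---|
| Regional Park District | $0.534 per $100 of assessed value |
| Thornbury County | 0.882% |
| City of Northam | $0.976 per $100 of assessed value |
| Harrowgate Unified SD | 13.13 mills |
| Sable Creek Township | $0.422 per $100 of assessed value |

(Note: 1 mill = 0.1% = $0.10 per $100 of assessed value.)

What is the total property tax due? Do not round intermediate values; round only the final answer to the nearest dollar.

Assessed value = $957,562 × 0.811 = $776,582.782
Taxable value = $776,582.782 − $95,600 = $680,982.782
Regional Park District: $680,982.782 × 0.00534 = $3,636.44805588
Thornbury County: $680,982.782 × 0.00882 = $6,006.26813724
City of Northam: $680,982.782 × 0.00976 = $6,646.39195232
Harrowgate Unified SD: $680,982.782 × 0.01313 = $8,941.30392766
Sable Creek Township: $680,982.782 × 0.00422 = $2,873.74734004
Total = $28,104.15941314

$28,104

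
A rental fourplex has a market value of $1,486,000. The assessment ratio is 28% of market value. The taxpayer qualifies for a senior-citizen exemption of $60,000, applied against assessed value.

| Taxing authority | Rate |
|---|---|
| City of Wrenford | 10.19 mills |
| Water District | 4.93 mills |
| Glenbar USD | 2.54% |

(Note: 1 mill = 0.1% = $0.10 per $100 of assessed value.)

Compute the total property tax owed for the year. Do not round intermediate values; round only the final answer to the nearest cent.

$14,428.36

Assessed value = $1,486,000 × 0.28 = $416,080
Taxable value = $416,080 − $60,000 = $356,080
City of Wrenford: $356,080 × 0.01019 = $3,628.4552
Water District: $356,080 × 0.00493 = $1,755.4744
Glenbar USD: $356,080 × 0.0254 = $9,044.432
Total = $14,428.3616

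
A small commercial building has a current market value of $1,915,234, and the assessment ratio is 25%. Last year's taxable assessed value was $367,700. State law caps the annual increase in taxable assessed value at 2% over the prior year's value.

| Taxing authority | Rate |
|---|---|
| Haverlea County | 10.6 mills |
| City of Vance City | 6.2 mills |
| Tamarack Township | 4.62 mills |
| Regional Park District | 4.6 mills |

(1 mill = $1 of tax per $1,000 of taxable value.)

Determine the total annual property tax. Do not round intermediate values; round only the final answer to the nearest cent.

Uncapped assessed value = $1,915,234 × 0.25 = $478,808.5
Cap limit = $367,700 × 1.02 = $375,054
Taxable assessed value = min($478,808.5, $375,054) = $375,054 (cap binds)
Haverlea County: $375,054 × 0.0106 = $3,975.5724
City of Vance City: $375,054 × 0.0062 = $2,325.3348
Tamarack Township: $375,054 × 0.00462 = $1,732.74948
Regional Park District: $375,054 × 0.0046 = $1,725.2484
Total = $9,758.90508

$9,758.91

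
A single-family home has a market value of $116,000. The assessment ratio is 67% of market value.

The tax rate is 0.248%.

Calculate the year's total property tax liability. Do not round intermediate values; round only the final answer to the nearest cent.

$192.75

Assessed value = $116,000 × 0.67 = $77,720
Tax = $77,720 × 0.00248 = $192.7456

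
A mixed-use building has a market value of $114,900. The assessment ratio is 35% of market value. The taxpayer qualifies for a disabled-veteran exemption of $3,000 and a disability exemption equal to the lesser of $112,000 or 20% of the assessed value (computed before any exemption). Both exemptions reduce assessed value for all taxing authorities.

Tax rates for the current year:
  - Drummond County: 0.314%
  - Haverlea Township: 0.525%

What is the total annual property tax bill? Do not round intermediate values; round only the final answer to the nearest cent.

$244.75

Assessed value = $114,900 × 0.35 = $40,215
Disability exemption = min($112,000, 20% × $40,215) = min($112,000, $8,043) = $8,043 (percentage binds)
Taxable value = $40,215 − $3,000 − $8,043 = $29,172
Drummond County: $29,172 × 0.00314 = $91.60008
Haverlea Township: $29,172 × 0.00525 = $153.153
Total = $244.75308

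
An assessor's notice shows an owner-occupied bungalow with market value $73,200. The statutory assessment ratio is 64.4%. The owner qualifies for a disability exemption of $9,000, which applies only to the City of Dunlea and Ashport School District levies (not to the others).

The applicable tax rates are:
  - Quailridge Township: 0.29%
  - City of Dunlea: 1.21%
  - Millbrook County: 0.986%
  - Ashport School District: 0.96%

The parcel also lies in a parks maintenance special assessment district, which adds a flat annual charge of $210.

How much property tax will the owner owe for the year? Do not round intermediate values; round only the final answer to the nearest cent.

Assessed value = $73,200 × 0.644 = $47,140.8
Quailridge Township: $47,140.8 × 0.0029 = $136.70832
City of Dunlea: ($47,140.8 − $9,000) × 0.0121 = $38,140.8 × 0.0121 = $461.50368
Millbrook County: $47,140.8 × 0.00986 = $464.808288
Ashport School District: ($47,140.8 − $9,000) × 0.0096 = $38,140.8 × 0.0096 = $366.15168
Levies subtotal = $1,429.171968
Total = $1,429.171968 + $210 = $1,639.171968

$1,639.17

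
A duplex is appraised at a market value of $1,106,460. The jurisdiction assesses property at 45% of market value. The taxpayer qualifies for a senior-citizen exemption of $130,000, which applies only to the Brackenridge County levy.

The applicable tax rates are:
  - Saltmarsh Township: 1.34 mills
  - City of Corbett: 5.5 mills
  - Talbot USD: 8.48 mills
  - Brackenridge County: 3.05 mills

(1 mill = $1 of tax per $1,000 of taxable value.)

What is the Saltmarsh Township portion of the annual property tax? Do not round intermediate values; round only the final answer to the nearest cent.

$667.20

Assessed value = $1,106,460 × 0.45 = $497,907
Saltmarsh Township taxable value = $497,907 (exemption does not apply)
Saltmarsh Township levy = $497,907 × 0.00134 = $667.19538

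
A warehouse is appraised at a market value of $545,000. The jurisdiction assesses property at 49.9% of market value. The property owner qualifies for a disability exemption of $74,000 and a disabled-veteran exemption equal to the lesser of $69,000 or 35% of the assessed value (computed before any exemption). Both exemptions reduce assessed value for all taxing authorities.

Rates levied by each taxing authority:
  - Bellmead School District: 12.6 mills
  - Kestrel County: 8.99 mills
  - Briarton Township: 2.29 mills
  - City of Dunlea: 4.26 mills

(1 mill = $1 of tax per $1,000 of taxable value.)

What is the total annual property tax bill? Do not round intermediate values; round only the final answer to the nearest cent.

$3,628.79

Assessed value = $545,000 × 0.499 = $271,955
Disabled-veteran exemption = min($69,000, 35% × $271,955) = min($69,000, $95,184.25) = $69,000 (dollar cap binds)
Taxable value = $271,955 − $74,000 − $69,000 = $128,955
Bellmead School District: $128,955 × 0.0126 = $1,624.833
Kestrel County: $128,955 × 0.00899 = $1,159.30545
Briarton Township: $128,955 × 0.00229 = $295.30695
City of Dunlea: $128,955 × 0.00426 = $549.3483
Total = $3,628.7937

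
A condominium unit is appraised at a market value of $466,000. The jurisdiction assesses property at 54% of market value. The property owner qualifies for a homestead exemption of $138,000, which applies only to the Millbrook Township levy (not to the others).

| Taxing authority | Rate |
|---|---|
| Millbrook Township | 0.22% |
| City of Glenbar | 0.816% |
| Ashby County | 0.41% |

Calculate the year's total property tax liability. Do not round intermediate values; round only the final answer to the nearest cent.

Assessed value = $466,000 × 0.54 = $251,640
Millbrook Township: ($251,640 − $138,000) × 0.0022 = $113,640 × 0.0022 = $250.008
City of Glenbar: $251,640 × 0.00816 = $2,053.3824
Ashby County: $251,640 × 0.0041 = $1,031.724
Total = $3,335.1144

$3,335.11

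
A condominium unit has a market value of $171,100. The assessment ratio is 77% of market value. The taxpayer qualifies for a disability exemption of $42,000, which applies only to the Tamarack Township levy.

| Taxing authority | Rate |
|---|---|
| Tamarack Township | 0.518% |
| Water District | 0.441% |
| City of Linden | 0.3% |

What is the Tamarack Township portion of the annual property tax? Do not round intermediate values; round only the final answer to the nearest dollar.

$465

Assessed value = $171,100 × 0.77 = $131,747
Tamarack Township taxable value = $131,747 − $42,000 = $89,747
Tamarack Township levy = $89,747 × 0.00518 = $464.88946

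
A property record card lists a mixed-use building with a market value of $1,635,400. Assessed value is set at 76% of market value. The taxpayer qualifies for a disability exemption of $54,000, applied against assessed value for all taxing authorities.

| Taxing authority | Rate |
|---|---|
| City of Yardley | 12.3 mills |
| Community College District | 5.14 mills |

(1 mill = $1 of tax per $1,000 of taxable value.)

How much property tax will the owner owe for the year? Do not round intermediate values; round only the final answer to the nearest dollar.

Assessed value = $1,635,400 × 0.76 = $1,242,904
Taxable value = $1,242,904 − $54,000 = $1,188,904
City of Yardley: $1,188,904 × 0.0123 = $14,623.5192
Community College District: $1,188,904 × 0.00514 = $6,110.96656
Total = $14,623.5192 + $6,110.96656 = $20,734.48576

$20,734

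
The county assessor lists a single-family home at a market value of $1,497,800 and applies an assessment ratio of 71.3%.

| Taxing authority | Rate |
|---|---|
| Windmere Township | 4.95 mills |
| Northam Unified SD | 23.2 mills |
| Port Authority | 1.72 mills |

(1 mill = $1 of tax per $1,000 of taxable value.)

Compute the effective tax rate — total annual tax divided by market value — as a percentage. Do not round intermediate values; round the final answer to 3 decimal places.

Assessed value = $1,497,800 × 0.713 = $1,067,931.4
Windmere Township: $1,067,931.4 × 0.00495 = $5,286.26043
Northam Unified SD: $1,067,931.4 × 0.0232 = $24,776.00848
Port Authority: $1,067,931.4 × 0.00172 = $1,836.842008
Total tax = $31,899.110918
Effective rate = $31,899.110918 ÷ $1,497,800 = 2.130% of market value

2.130%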